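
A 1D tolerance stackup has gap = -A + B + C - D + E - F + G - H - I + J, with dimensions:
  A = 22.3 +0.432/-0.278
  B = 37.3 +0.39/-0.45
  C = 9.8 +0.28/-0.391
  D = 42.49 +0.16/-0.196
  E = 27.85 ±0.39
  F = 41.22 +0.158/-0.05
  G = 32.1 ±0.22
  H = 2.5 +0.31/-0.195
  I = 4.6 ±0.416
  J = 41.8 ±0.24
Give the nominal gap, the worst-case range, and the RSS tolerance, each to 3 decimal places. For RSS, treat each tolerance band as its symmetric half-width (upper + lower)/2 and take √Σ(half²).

nominal=35.740 wc=[32.573,38.395] rss=0.976

Stack each dimension's contribution:
  -A: nom -22.300 → Σnom=-22.300; wc +0.278/-0.432 → slack +0.278/-0.432; half-tol=0.355, Σhalf²=0.126025
  +B: nom +37.300 → Σnom=15.000; wc +0.390/-0.450 → slack +0.668/-0.882; half-tol=0.420, Σhalf²=0.302425
  +C: nom +9.800 → Σnom=24.800; wc +0.280/-0.391 → slack +0.948/-1.273; half-tol=0.336, Σhalf²=0.414985
  -D: nom -42.490 → Σnom=-17.690; wc +0.196/-0.160 → slack +1.144/-1.433; half-tol=0.178, Σhalf²=0.446669
  +E: nom +27.850 → Σnom=10.160; wc +0.390/-0.390 → slack +1.534/-1.823; half-tol=0.390, Σhalf²=0.598769
  -F: nom -41.220 → Σnom=-31.060; wc +0.050/-0.158 → slack +1.584/-1.981; half-tol=0.104, Σhalf²=0.609585
  +G: nom +32.100 → Σnom=1.040; wc +0.220/-0.220 → slack +1.804/-2.201; half-tol=0.220, Σhalf²=0.657985
  -H: nom -2.500 → Σnom=-1.460; wc +0.195/-0.310 → slack +1.999/-2.511; half-tol=0.253, Σhalf²=0.721742
  -I: nom -4.600 → Σnom=-6.060; wc +0.416/-0.416 → slack +2.415/-2.927; half-tol=0.416, Σhalf²=0.894798
  +J: nom +41.800 → Σnom=35.740; wc +0.240/-0.240 → slack +2.655/-3.167; half-tol=0.240, Σhalf²=0.952398
Nominal = 35.740. Worst-case = [35.740 - 3.167, 35.740 + 2.655] = [32.573, 38.395]. RSS = √0.952398 = 0.976.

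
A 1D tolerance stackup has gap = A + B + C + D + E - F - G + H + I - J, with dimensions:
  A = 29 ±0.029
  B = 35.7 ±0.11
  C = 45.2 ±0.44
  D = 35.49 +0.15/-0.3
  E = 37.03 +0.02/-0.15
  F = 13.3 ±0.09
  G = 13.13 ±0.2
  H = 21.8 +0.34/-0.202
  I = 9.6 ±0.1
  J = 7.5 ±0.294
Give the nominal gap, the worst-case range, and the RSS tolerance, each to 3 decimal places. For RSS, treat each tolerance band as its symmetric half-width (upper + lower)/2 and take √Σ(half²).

nominal=179.890 wc=[177.975,181.663] rss=0.695

Stack each dimension's contribution:
  +A: nom +29.000 → Σnom=29.000; wc +0.029/-0.029 → slack +0.029/-0.029; half-tol=0.029, Σhalf²=0.000841
  +B: nom +35.700 → Σnom=64.700; wc +0.110/-0.110 → slack +0.139/-0.139; half-tol=0.110, Σhalf²=0.012941
  +C: nom +45.200 → Σnom=109.900; wc +0.440/-0.440 → slack +0.579/-0.579; half-tol=0.440, Σhalf²=0.206541
  +D: nom +35.490 → Σnom=145.390; wc +0.150/-0.300 → slack +0.729/-0.879; half-tol=0.225, Σhalf²=0.257166
  +E: nom +37.030 → Σnom=182.420; wc +0.020/-0.150 → slack +0.749/-1.029; half-tol=0.085, Σhalf²=0.264391
  -F: nom -13.300 → Σnom=169.120; wc +0.090/-0.090 → slack +0.839/-1.119; half-tol=0.090, Σhalf²=0.272491
  -G: nom -13.130 → Σnom=155.990; wc +0.200/-0.200 → slack +1.039/-1.319; half-tol=0.200, Σhalf²=0.312491
  +H: nom +21.800 → Σnom=177.790; wc +0.340/-0.202 → slack +1.379/-1.521; half-tol=0.271, Σhalf²=0.385932
  +I: nom +9.600 → Σnom=187.390; wc +0.100/-0.100 → slack +1.479/-1.621; half-tol=0.100, Σhalf²=0.395932
  -J: nom -7.500 → Σnom=179.890; wc +0.294/-0.294 → slack +1.773/-1.915; half-tol=0.294, Σhalf²=0.482368
Nominal = 179.890. Worst-case = [179.890 - 1.915, 179.890 + 1.773] = [177.975, 181.663]. RSS = √0.482368 = 0.695.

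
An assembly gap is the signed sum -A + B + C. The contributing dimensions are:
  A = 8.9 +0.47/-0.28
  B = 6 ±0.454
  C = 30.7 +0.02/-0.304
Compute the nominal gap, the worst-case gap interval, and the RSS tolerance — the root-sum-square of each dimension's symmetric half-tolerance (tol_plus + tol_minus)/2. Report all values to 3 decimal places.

Stack each dimension's contribution:
  -A: nom -8.900 → Σnom=-8.900; wc +0.280/-0.470 → slack +0.280/-0.470; half-tol=0.375, Σhalf²=0.140625
  +B: nom +6.000 → Σnom=-2.900; wc +0.454/-0.454 → slack +0.734/-0.924; half-tol=0.454, Σhalf²=0.346741
  +C: nom +30.700 → Σnom=27.800; wc +0.020/-0.304 → slack +0.754/-1.228; half-tol=0.162, Σhalf²=0.372985
Nominal = 27.800. Worst-case = [27.800 - 1.228, 27.800 + 0.754] = [26.572, 28.554]. RSS = √0.372985 = 0.611.

nominal=27.800 wc=[26.572,28.554] rss=0.611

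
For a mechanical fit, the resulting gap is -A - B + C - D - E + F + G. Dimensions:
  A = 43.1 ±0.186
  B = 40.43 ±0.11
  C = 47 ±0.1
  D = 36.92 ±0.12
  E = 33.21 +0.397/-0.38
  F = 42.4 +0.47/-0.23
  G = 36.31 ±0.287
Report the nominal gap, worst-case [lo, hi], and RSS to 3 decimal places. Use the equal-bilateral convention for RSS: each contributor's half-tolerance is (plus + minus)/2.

Stack each dimension's contribution:
  -A: nom -43.100 → Σnom=-43.100; wc +0.186/-0.186 → slack +0.186/-0.186; half-tol=0.186, Σhalf²=0.034596
  -B: nom -40.430 → Σnom=-83.530; wc +0.110/-0.110 → slack +0.296/-0.296; half-tol=0.110, Σhalf²=0.046696
  +C: nom +47.000 → Σnom=-36.530; wc +0.100/-0.100 → slack +0.396/-0.396; half-tol=0.100, Σhalf²=0.056696
  -D: nom -36.920 → Σnom=-73.450; wc +0.120/-0.120 → slack +0.516/-0.516; half-tol=0.120, Σhalf²=0.071096
  -E: nom -33.210 → Σnom=-106.660; wc +0.380/-0.397 → slack +0.896/-0.913; half-tol=0.389, Σhalf²=0.222028
  +F: nom +42.400 → Σnom=-64.260; wc +0.470/-0.230 → slack +1.366/-1.143; half-tol=0.350, Σhalf²=0.344528
  +G: nom +36.310 → Σnom=-27.950; wc +0.287/-0.287 → slack +1.653/-1.430; half-tol=0.287, Σhalf²=0.426897
Nominal = -27.950. Worst-case = [-27.950 - 1.430, -27.950 + 1.653] = [-29.380, -26.297]. RSS = √0.426897 = 0.653.

nominal=-27.950 wc=[-29.380,-26.297] rss=0.653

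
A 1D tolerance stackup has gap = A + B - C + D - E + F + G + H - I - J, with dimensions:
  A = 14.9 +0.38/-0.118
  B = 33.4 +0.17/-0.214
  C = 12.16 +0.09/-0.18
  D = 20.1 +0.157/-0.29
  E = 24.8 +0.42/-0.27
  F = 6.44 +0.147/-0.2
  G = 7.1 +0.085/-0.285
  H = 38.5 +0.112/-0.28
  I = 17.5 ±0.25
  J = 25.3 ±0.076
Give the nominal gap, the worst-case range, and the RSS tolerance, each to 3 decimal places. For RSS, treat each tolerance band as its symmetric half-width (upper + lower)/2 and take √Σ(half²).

Stack each dimension's contribution:
  +A: nom +14.900 → Σnom=14.900; wc +0.380/-0.118 → slack +0.380/-0.118; half-tol=0.249, Σhalf²=0.062001
  +B: nom +33.400 → Σnom=48.300; wc +0.170/-0.214 → slack +0.550/-0.332; half-tol=0.192, Σhalf²=0.098865
  -C: nom -12.160 → Σnom=36.140; wc +0.180/-0.090 → slack +0.730/-0.422; half-tol=0.135, Σhalf²=0.117090
  +D: nom +20.100 → Σnom=56.240; wc +0.157/-0.290 → slack +0.887/-0.712; half-tol=0.223, Σhalf²=0.167042
  -E: nom -24.800 → Σnom=31.440; wc +0.270/-0.420 → slack +1.157/-1.132; half-tol=0.345, Σhalf²=0.286067
  +F: nom +6.440 → Σnom=37.880; wc +0.147/-0.200 → slack +1.304/-1.332; half-tol=0.173, Σhalf²=0.316169
  +G: nom +7.100 → Σnom=44.980; wc +0.085/-0.285 → slack +1.389/-1.617; half-tol=0.185, Σhalf²=0.350394
  +H: nom +38.500 → Σnom=83.480; wc +0.112/-0.280 → slack +1.501/-1.897; half-tol=0.196, Σhalf²=0.388811
  -I: nom -17.500 → Σnom=65.980; wc +0.250/-0.250 → slack +1.751/-2.147; half-tol=0.250, Σhalf²=0.451311
  -J: nom -25.300 → Σnom=40.680; wc +0.076/-0.076 → slack +1.827/-2.223; half-tol=0.076, Σhalf²=0.457087
Nominal = 40.680. Worst-case = [40.680 - 2.223, 40.680 + 1.827] = [38.457, 42.507]. RSS = √0.457087 = 0.676.

nominal=40.680 wc=[38.457,42.507] rss=0.676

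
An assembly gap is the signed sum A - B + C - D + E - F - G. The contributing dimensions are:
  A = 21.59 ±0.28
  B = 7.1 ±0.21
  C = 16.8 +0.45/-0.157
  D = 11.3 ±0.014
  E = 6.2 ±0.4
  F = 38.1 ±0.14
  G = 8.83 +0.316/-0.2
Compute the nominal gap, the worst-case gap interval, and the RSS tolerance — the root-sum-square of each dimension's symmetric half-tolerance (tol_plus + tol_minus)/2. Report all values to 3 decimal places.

Stack each dimension's contribution:
  +A: nom +21.590 → Σnom=21.590; wc +0.280/-0.280 → slack +0.280/-0.280; half-tol=0.280, Σhalf²=0.078400
  -B: nom -7.100 → Σnom=14.490; wc +0.210/-0.210 → slack +0.490/-0.490; half-tol=0.210, Σhalf²=0.122500
  +C: nom +16.800 → Σnom=31.290; wc +0.450/-0.157 → slack +0.940/-0.647; half-tol=0.303, Σhalf²=0.214612
  -D: nom -11.300 → Σnom=19.990; wc +0.014/-0.014 → slack +0.954/-0.661; half-tol=0.014, Σhalf²=0.214808
  +E: nom +6.200 → Σnom=26.190; wc +0.400/-0.400 → slack +1.354/-1.061; half-tol=0.400, Σhalf²=0.374808
  -F: nom -38.100 → Σnom=-11.910; wc +0.140/-0.140 → slack +1.494/-1.201; half-tol=0.140, Σhalf²=0.394408
  -G: nom -8.830 → Σnom=-20.740; wc +0.200/-0.316 → slack +1.694/-1.517; half-tol=0.258, Σhalf²=0.460972
Nominal = -20.740. Worst-case = [-20.740 - 1.517, -20.740 + 1.694] = [-22.257, -19.046]. RSS = √0.460972 = 0.679.

nominal=-20.740 wc=[-22.257,-19.046] rss=0.679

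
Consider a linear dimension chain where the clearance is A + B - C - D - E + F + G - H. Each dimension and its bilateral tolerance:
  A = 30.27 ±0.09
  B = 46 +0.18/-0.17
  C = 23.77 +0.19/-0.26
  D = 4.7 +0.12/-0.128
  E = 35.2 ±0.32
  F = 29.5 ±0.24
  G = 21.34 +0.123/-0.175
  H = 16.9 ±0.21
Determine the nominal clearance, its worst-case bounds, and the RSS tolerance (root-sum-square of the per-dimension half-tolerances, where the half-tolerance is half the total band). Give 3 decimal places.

nominal=46.540 wc=[45.025,48.091] rss=0.575

Stack each dimension's contribution:
  +A: nom +30.270 → Σnom=30.270; wc +0.090/-0.090 → slack +0.090/-0.090; half-tol=0.090, Σhalf²=0.008100
  +B: nom +46.000 → Σnom=76.270; wc +0.180/-0.170 → slack +0.270/-0.260; half-tol=0.175, Σhalf²=0.038725
  -C: nom -23.770 → Σnom=52.500; wc +0.260/-0.190 → slack +0.530/-0.450; half-tol=0.225, Σhalf²=0.089350
  -D: nom -4.700 → Σnom=47.800; wc +0.128/-0.120 → slack +0.658/-0.570; half-tol=0.124, Σhalf²=0.104726
  -E: nom -35.200 → Σnom=12.600; wc +0.320/-0.320 → slack +0.978/-0.890; half-tol=0.320, Σhalf²=0.207126
  +F: nom +29.500 → Σnom=42.100; wc +0.240/-0.240 → slack +1.218/-1.130; half-tol=0.240, Σhalf²=0.264726
  +G: nom +21.340 → Σnom=63.440; wc +0.123/-0.175 → slack +1.341/-1.305; half-tol=0.149, Σhalf²=0.286927
  -H: nom -16.900 → Σnom=46.540; wc +0.210/-0.210 → slack +1.551/-1.515; half-tol=0.210, Σhalf²=0.331027
Nominal = 46.540. Worst-case = [46.540 - 1.515, 46.540 + 1.551] = [45.025, 48.091]. RSS = √0.331027 = 0.575.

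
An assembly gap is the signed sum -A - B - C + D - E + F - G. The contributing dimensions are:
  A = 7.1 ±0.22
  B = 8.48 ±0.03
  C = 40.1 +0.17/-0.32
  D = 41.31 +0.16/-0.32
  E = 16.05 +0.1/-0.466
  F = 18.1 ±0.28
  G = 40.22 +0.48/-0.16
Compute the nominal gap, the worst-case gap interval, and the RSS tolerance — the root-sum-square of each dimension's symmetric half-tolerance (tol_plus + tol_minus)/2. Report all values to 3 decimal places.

Stack each dimension's contribution:
  -A: nom -7.100 → Σnom=-7.100; wc +0.220/-0.220 → slack +0.220/-0.220; half-tol=0.220, Σhalf²=0.048400
  -B: nom -8.480 → Σnom=-15.580; wc +0.030/-0.030 → slack +0.250/-0.250; half-tol=0.030, Σhalf²=0.049300
  -C: nom -40.100 → Σnom=-55.680; wc +0.320/-0.170 → slack +0.570/-0.420; half-tol=0.245, Σhalf²=0.109325
  +D: nom +41.310 → Σnom=-14.370; wc +0.160/-0.320 → slack +0.730/-0.740; half-tol=0.240, Σhalf²=0.166925
  -E: nom -16.050 → Σnom=-30.420; wc +0.466/-0.100 → slack +1.196/-0.840; half-tol=0.283, Σhalf²=0.247014
  +F: nom +18.100 → Σnom=-12.320; wc +0.280/-0.280 → slack +1.476/-1.120; half-tol=0.280, Σhalf²=0.325414
  -G: nom -40.220 → Σnom=-52.540; wc +0.160/-0.480 → slack +1.636/-1.600; half-tol=0.320, Σhalf²=0.427814
Nominal = -52.540. Worst-case = [-52.540 - 1.600, -52.540 + 1.636] = [-54.140, -50.904]. RSS = √0.427814 = 0.654.

nominal=-52.540 wc=[-54.140,-50.904] rss=0.654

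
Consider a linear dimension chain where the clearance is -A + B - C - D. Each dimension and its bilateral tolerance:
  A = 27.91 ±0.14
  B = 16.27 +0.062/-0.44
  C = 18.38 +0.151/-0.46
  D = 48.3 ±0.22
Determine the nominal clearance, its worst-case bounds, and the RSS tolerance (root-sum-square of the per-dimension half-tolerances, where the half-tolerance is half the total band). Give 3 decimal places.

Stack each dimension's contribution:
  -A: nom -27.910 → Σnom=-27.910; wc +0.140/-0.140 → slack +0.140/-0.140; half-tol=0.140, Σhalf²=0.019600
  +B: nom +16.270 → Σnom=-11.640; wc +0.062/-0.440 → slack +0.202/-0.580; half-tol=0.251, Σhalf²=0.082601
  -C: nom -18.380 → Σnom=-30.020; wc +0.460/-0.151 → slack +0.662/-0.731; half-tol=0.305, Σhalf²=0.175931
  -D: nom -48.300 → Σnom=-78.320; wc +0.220/-0.220 → slack +0.882/-0.951; half-tol=0.220, Σhalf²=0.224331
Nominal = -78.320. Worst-case = [-78.320 - 0.951, -78.320 + 0.882] = [-79.271, -77.438]. RSS = √0.224331 = 0.474.

nominal=-78.320 wc=[-79.271,-77.438] rss=0.474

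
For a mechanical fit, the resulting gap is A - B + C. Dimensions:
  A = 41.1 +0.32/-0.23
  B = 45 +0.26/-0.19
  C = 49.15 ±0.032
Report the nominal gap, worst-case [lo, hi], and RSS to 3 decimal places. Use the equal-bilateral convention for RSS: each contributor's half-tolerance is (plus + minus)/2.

Stack each dimension's contribution:
  +A: nom +41.100 → Σnom=41.100; wc +0.320/-0.230 → slack +0.320/-0.230; half-tol=0.275, Σhalf²=0.075625
  -B: nom -45.000 → Σnom=-3.900; wc +0.190/-0.260 → slack +0.510/-0.490; half-tol=0.225, Σhalf²=0.126250
  +C: nom +49.150 → Σnom=45.250; wc +0.032/-0.032 → slack +0.542/-0.522; half-tol=0.032, Σhalf²=0.127274
Nominal = 45.250. Worst-case = [45.250 - 0.522, 45.250 + 0.542] = [44.728, 45.792]. RSS = √0.127274 = 0.357.

nominal=45.250 wc=[44.728,45.792] rss=0.357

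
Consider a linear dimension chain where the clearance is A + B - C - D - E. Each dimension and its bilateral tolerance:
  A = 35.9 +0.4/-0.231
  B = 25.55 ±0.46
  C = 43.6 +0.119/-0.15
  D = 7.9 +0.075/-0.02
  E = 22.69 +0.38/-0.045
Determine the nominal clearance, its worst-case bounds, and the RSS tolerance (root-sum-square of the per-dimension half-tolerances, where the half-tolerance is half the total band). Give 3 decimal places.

Stack each dimension's contribution:
  +A: nom +35.900 → Σnom=35.900; wc +0.400/-0.231 → slack +0.400/-0.231; half-tol=0.316, Σhalf²=0.099540
  +B: nom +25.550 → Σnom=61.450; wc +0.460/-0.460 → slack +0.860/-0.691; half-tol=0.460, Σhalf²=0.311140
  -C: nom -43.600 → Σnom=17.850; wc +0.150/-0.119 → slack +1.010/-0.810; half-tol=0.135, Σhalf²=0.329230
  -D: nom -7.900 → Σnom=9.950; wc +0.020/-0.075 → slack +1.030/-0.885; half-tol=0.048, Σhalf²=0.331487
  -E: nom -22.690 → Σnom=-12.740; wc +0.045/-0.380 → slack +1.075/-1.265; half-tol=0.212, Σhalf²=0.376643
Nominal = -12.740. Worst-case = [-12.740 - 1.265, -12.740 + 1.075] = [-14.005, -11.665]. RSS = √0.376643 = 0.614.

nominal=-12.740 wc=[-14.005,-11.665] rss=0.614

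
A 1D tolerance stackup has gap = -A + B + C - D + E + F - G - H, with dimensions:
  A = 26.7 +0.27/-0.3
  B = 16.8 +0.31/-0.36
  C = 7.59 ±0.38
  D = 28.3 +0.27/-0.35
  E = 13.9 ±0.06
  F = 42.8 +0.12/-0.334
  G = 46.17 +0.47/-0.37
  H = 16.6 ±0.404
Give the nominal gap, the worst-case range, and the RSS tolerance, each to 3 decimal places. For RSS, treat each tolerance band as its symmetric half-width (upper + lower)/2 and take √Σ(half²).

nominal=-36.680 wc=[-39.228,-34.386] rss=0.910

Stack each dimension's contribution:
  -A: nom -26.700 → Σnom=-26.700; wc +0.300/-0.270 → slack +0.300/-0.270; half-tol=0.285, Σhalf²=0.081225
  +B: nom +16.800 → Σnom=-9.900; wc +0.310/-0.360 → slack +0.610/-0.630; half-tol=0.335, Σhalf²=0.193450
  +C: nom +7.590 → Σnom=-2.310; wc +0.380/-0.380 → slack +0.990/-1.010; half-tol=0.380, Σhalf²=0.337850
  -D: nom -28.300 → Σnom=-30.610; wc +0.350/-0.270 → slack +1.340/-1.280; half-tol=0.310, Σhalf²=0.433950
  +E: nom +13.900 → Σnom=-16.710; wc +0.060/-0.060 → slack +1.400/-1.340; half-tol=0.060, Σhalf²=0.437550
  +F: nom +42.800 → Σnom=26.090; wc +0.120/-0.334 → slack +1.520/-1.674; half-tol=0.227, Σhalf²=0.489079
  -G: nom -46.170 → Σnom=-20.080; wc +0.370/-0.470 → slack +1.890/-2.144; half-tol=0.420, Σhalf²=0.665479
  -H: nom -16.600 → Σnom=-36.680; wc +0.404/-0.404 → slack +2.294/-2.548; half-tol=0.404, Σhalf²=0.828695
Nominal = -36.680. Worst-case = [-36.680 - 2.548, -36.680 + 2.294] = [-39.228, -34.386]. RSS = √0.828695 = 0.910.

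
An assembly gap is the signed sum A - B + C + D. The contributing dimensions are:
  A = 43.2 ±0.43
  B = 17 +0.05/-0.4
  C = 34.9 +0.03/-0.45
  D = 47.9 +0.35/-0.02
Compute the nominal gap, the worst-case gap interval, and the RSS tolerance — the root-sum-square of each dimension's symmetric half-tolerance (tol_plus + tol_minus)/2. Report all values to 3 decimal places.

Stack each dimension's contribution:
  +A: nom +43.200 → Σnom=43.200; wc +0.430/-0.430 → slack +0.430/-0.430; half-tol=0.430, Σhalf²=0.184900
  -B: nom -17.000 → Σnom=26.200; wc +0.400/-0.050 → slack +0.830/-0.480; half-tol=0.225, Σhalf²=0.235525
  +C: nom +34.900 → Σnom=61.100; wc +0.030/-0.450 → slack +0.860/-0.930; half-tol=0.240, Σhalf²=0.293125
  +D: nom +47.900 → Σnom=109.000; wc +0.350/-0.020 → slack +1.210/-0.950; half-tol=0.185, Σhalf²=0.327350
Nominal = 109.000. Worst-case = [109.000 - 0.950, 109.000 + 1.210] = [108.050, 110.210]. RSS = √0.327350 = 0.572.

nominal=109.000 wc=[108.050,110.210] rss=0.572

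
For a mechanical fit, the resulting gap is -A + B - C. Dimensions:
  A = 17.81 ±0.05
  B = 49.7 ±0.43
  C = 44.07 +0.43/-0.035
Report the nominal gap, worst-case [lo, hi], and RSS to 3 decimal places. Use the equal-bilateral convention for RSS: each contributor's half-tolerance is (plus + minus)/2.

Stack each dimension's contribution:
  -A: nom -17.810 → Σnom=-17.810; wc +0.050/-0.050 → slack +0.050/-0.050; half-tol=0.050, Σhalf²=0.002500
  +B: nom +49.700 → Σnom=31.890; wc +0.430/-0.430 → slack +0.480/-0.480; half-tol=0.430, Σhalf²=0.187400
  -C: nom -44.070 → Σnom=-12.180; wc +0.035/-0.430 → slack +0.515/-0.910; half-tol=0.232, Σhalf²=0.241456
Nominal = -12.180. Worst-case = [-12.180 - 0.910, -12.180 + 0.515] = [-13.090, -11.665]. RSS = √0.241456 = 0.491.

nominal=-12.180 wc=[-13.090,-11.665] rss=0.491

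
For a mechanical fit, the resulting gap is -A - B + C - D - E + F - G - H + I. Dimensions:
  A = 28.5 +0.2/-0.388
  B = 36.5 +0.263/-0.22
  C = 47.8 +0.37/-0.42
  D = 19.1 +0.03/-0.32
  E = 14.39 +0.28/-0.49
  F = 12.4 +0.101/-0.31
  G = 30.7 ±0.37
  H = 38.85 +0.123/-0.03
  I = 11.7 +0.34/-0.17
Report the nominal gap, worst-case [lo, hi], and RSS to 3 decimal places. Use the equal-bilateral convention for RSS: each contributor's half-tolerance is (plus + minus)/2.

nominal=-96.140 wc=[-98.306,-93.511] rss=0.854

Stack each dimension's contribution:
  -A: nom -28.500 → Σnom=-28.500; wc +0.388/-0.200 → slack +0.388/-0.200; half-tol=0.294, Σhalf²=0.086436
  -B: nom -36.500 → Σnom=-65.000; wc +0.220/-0.263 → slack +0.608/-0.463; half-tol=0.241, Σhalf²=0.144758
  +C: nom +47.800 → Σnom=-17.200; wc +0.370/-0.420 → slack +0.978/-0.883; half-tol=0.395, Σhalf²=0.300783
  -D: nom -19.100 → Σnom=-36.300; wc +0.320/-0.030 → slack +1.298/-0.913; half-tol=0.175, Σhalf²=0.331408
  -E: nom -14.390 → Σnom=-50.690; wc +0.490/-0.280 → slack +1.788/-1.193; half-tol=0.385, Σhalf²=0.479633
  +F: nom +12.400 → Σnom=-38.290; wc +0.101/-0.310 → slack +1.889/-1.503; half-tol=0.206, Σhalf²=0.521864
  -G: nom -30.700 → Σnom=-68.990; wc +0.370/-0.370 → slack +2.259/-1.873; half-tol=0.370, Σhalf²=0.658764
  -H: nom -38.850 → Σnom=-107.840; wc +0.030/-0.123 → slack +2.289/-1.996; half-tol=0.076, Σhalf²=0.664616
  +I: nom +11.700 → Σnom=-96.140; wc +0.340/-0.170 → slack +2.629/-2.166; half-tol=0.255, Σhalf²=0.729641
Nominal = -96.140. Worst-case = [-96.140 - 2.166, -96.140 + 2.629] = [-98.306, -93.511]. RSS = √0.729641 = 0.854.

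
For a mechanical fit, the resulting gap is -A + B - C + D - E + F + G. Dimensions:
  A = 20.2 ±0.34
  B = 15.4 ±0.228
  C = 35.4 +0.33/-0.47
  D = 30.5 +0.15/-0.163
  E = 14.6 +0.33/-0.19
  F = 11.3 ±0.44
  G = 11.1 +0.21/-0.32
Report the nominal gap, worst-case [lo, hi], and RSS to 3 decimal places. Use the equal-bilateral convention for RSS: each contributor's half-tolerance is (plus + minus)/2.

Stack each dimension's contribution:
  -A: nom -20.200 → Σnom=-20.200; wc +0.340/-0.340 → slack +0.340/-0.340; half-tol=0.340, Σhalf²=0.115600
  +B: nom +15.400 → Σnom=-4.800; wc +0.228/-0.228 → slack +0.568/-0.568; half-tol=0.228, Σhalf²=0.167584
  -C: nom -35.400 → Σnom=-40.200; wc +0.470/-0.330 → slack +1.038/-0.898; half-tol=0.400, Σhalf²=0.327584
  +D: nom +30.500 → Σnom=-9.700; wc +0.150/-0.163 → slack +1.188/-1.061; half-tol=0.157, Σhalf²=0.352076
  -E: nom -14.600 → Σnom=-24.300; wc +0.190/-0.330 → slack +1.378/-1.391; half-tol=0.260, Σhalf²=0.419676
  +F: nom +11.300 → Σnom=-13.000; wc +0.440/-0.440 → slack +1.818/-1.831; half-tol=0.440, Σhalf²=0.613276
  +G: nom +11.100 → Σnom=-1.900; wc +0.210/-0.320 → slack +2.028/-2.151; half-tol=0.265, Σhalf²=0.683501
Nominal = -1.900. Worst-case = [-1.900 - 2.151, -1.900 + 2.028] = [-4.051, 0.128]. RSS = √0.683501 = 0.827.

nominal=-1.900 wc=[-4.051,0.128] rss=0.827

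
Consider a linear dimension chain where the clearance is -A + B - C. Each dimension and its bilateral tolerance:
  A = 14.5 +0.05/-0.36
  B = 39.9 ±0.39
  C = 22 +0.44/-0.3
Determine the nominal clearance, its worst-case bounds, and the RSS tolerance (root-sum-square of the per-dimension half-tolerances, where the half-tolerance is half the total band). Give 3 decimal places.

Stack each dimension's contribution:
  -A: nom -14.500 → Σnom=-14.500; wc +0.360/-0.050 → slack +0.360/-0.050; half-tol=0.205, Σhalf²=0.042025
  +B: nom +39.900 → Σnom=25.400; wc +0.390/-0.390 → slack +0.750/-0.440; half-tol=0.390, Σhalf²=0.194125
  -C: nom -22.000 → Σnom=3.400; wc +0.300/-0.440 → slack +1.050/-0.880; half-tol=0.370, Σhalf²=0.331025
Nominal = 3.400. Worst-case = [3.400 - 0.880, 3.400 + 1.050] = [2.520, 4.450]. RSS = √0.331025 = 0.575.

nominal=3.400 wc=[2.520,4.450] rss=0.575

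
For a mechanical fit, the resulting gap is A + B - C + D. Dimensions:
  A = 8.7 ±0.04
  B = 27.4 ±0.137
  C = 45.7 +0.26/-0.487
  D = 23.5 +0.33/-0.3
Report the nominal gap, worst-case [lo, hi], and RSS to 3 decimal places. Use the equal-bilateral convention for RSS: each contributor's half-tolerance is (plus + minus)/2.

nominal=13.900 wc=[13.163,14.894] rss=0.509

Stack each dimension's contribution:
  +A: nom +8.700 → Σnom=8.700; wc +0.040/-0.040 → slack +0.040/-0.040; half-tol=0.040, Σhalf²=0.001600
  +B: nom +27.400 → Σnom=36.100; wc +0.137/-0.137 → slack +0.177/-0.177; half-tol=0.137, Σhalf²=0.020369
  -C: nom -45.700 → Σnom=-9.600; wc +0.487/-0.260 → slack +0.664/-0.437; half-tol=0.373, Σhalf²=0.159871
  +D: nom +23.500 → Σnom=13.900; wc +0.330/-0.300 → slack +0.994/-0.737; half-tol=0.315, Σhalf²=0.259096
Nominal = 13.900. Worst-case = [13.900 - 0.737, 13.900 + 0.994] = [13.163, 14.894]. RSS = √0.259096 = 0.509.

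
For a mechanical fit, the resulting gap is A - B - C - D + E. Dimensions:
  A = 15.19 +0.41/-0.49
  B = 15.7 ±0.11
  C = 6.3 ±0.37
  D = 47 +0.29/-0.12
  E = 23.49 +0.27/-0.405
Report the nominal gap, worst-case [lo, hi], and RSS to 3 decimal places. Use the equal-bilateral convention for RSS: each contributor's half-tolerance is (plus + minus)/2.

Stack each dimension's contribution:
  +A: nom +15.190 → Σnom=15.190; wc +0.410/-0.490 → slack +0.410/-0.490; half-tol=0.450, Σhalf²=0.202500
  -B: nom -15.700 → Σnom=-0.510; wc +0.110/-0.110 → slack +0.520/-0.600; half-tol=0.110, Σhalf²=0.214600
  -C: nom -6.300 → Σnom=-6.810; wc +0.370/-0.370 → slack +0.890/-0.970; half-tol=0.370, Σhalf²=0.351500
  -D: nom -47.000 → Σnom=-53.810; wc +0.120/-0.290 → slack +1.010/-1.260; half-tol=0.205, Σhalf²=0.393525
  +E: nom +23.490 → Σnom=-30.320; wc +0.270/-0.405 → slack +1.280/-1.665; half-tol=0.338, Σhalf²=0.507431
Nominal = -30.320. Worst-case = [-30.320 - 1.665, -30.320 + 1.280] = [-31.985, -29.040]. RSS = √0.507431 = 0.712.

nominal=-30.320 wc=[-31.985,-29.040] rss=0.712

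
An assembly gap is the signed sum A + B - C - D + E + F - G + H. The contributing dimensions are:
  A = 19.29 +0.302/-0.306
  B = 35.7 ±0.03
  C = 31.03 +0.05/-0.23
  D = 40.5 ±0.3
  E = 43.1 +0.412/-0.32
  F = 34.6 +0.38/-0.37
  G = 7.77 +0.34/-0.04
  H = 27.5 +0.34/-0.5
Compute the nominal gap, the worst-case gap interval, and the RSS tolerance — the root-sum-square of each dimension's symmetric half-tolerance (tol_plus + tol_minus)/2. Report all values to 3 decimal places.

nominal=80.890 wc=[78.674,82.924] rss=0.831

Stack each dimension's contribution:
  +A: nom +19.290 → Σnom=19.290; wc +0.302/-0.306 → slack +0.302/-0.306; half-tol=0.304, Σhalf²=0.092416
  +B: nom +35.700 → Σnom=54.990; wc +0.030/-0.030 → slack +0.332/-0.336; half-tol=0.030, Σhalf²=0.093316
  -C: nom -31.030 → Σnom=23.960; wc +0.230/-0.050 → slack +0.562/-0.386; half-tol=0.140, Σhalf²=0.112916
  -D: nom -40.500 → Σnom=-16.540; wc +0.300/-0.300 → slack +0.862/-0.686; half-tol=0.300, Σhalf²=0.202916
  +E: nom +43.100 → Σnom=26.560; wc +0.412/-0.320 → slack +1.274/-1.006; half-tol=0.366, Σhalf²=0.336872
  +F: nom +34.600 → Σnom=61.160; wc +0.380/-0.370 → slack +1.654/-1.376; half-tol=0.375, Σhalf²=0.477497
  -G: nom -7.770 → Σnom=53.390; wc +0.040/-0.340 → slack +1.694/-1.716; half-tol=0.190, Σhalf²=0.513597
  +H: nom +27.500 → Σnom=80.890; wc +0.340/-0.500 → slack +2.034/-2.216; half-tol=0.420, Σhalf²=0.689997
Nominal = 80.890. Worst-case = [80.890 - 2.216, 80.890 + 2.034] = [78.674, 82.924]. RSS = √0.689997 = 0.831.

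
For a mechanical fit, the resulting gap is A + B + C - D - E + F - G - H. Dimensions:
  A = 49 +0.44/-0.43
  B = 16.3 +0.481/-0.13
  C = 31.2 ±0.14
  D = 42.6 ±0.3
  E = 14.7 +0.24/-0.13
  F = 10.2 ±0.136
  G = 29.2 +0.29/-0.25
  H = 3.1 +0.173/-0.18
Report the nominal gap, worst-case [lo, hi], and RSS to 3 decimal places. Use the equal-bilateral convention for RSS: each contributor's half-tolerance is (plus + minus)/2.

nominal=17.100 wc=[15.261,19.157] rss=0.741

Stack each dimension's contribution:
  +A: nom +49.000 → Σnom=49.000; wc +0.440/-0.430 → slack +0.440/-0.430; half-tol=0.435, Σhalf²=0.189225
  +B: nom +16.300 → Σnom=65.300; wc +0.481/-0.130 → slack +0.921/-0.560; half-tol=0.305, Σhalf²=0.282555
  +C: nom +31.200 → Σnom=96.500; wc +0.140/-0.140 → slack +1.061/-0.700; half-tol=0.140, Σhalf²=0.302155
  -D: nom -42.600 → Σnom=53.900; wc +0.300/-0.300 → slack +1.361/-1.000; half-tol=0.300, Σhalf²=0.392155
  -E: nom -14.700 → Σnom=39.200; wc +0.130/-0.240 → slack +1.491/-1.240; half-tol=0.185, Σhalf²=0.426380
  +F: nom +10.200 → Σnom=49.400; wc +0.136/-0.136 → slack +1.627/-1.376; half-tol=0.136, Σhalf²=0.444876
  -G: nom -29.200 → Σnom=20.200; wc +0.250/-0.290 → slack +1.877/-1.666; half-tol=0.270, Σhalf²=0.517776
  -H: nom -3.100 → Σnom=17.100; wc +0.180/-0.173 → slack +2.057/-1.839; half-tol=0.176, Σhalf²=0.548928
Nominal = 17.100. Worst-case = [17.100 - 1.839, 17.100 + 2.057] = [15.261, 19.157]. RSS = √0.548928 = 0.741.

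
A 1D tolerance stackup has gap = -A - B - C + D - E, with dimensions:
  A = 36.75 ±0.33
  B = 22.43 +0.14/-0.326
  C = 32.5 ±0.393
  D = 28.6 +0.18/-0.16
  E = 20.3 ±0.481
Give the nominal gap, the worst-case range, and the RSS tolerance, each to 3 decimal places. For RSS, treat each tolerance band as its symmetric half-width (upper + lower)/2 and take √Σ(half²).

nominal=-83.380 wc=[-84.884,-81.670] rss=0.760

Stack each dimension's contribution:
  -A: nom -36.750 → Σnom=-36.750; wc +0.330/-0.330 → slack +0.330/-0.330; half-tol=0.330, Σhalf²=0.108900
  -B: nom -22.430 → Σnom=-59.180; wc +0.326/-0.140 → slack +0.656/-0.470; half-tol=0.233, Σhalf²=0.163189
  -C: nom -32.500 → Σnom=-91.680; wc +0.393/-0.393 → slack +1.049/-0.863; half-tol=0.393, Σhalf²=0.317638
  +D: nom +28.600 → Σnom=-63.080; wc +0.180/-0.160 → slack +1.229/-1.023; half-tol=0.170, Σhalf²=0.346538
  -E: nom -20.300 → Σnom=-83.380; wc +0.481/-0.481 → slack +1.710/-1.504; half-tol=0.481, Σhalf²=0.577899
Nominal = -83.380. Worst-case = [-83.380 - 1.504, -83.380 + 1.710] = [-84.884, -81.670]. RSS = √0.577899 = 0.760.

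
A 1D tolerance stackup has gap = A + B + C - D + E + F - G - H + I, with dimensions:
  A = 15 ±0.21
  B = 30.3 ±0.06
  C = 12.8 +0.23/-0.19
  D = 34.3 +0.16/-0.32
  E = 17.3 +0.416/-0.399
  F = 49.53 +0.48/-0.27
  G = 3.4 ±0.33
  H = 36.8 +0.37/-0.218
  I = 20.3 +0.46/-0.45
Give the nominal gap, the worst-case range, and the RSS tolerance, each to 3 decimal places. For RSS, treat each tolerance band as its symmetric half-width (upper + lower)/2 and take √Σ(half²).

nominal=70.730 wc=[68.291,73.454] rss=0.927

Stack each dimension's contribution:
  +A: nom +15.000 → Σnom=15.000; wc +0.210/-0.210 → slack +0.210/-0.210; half-tol=0.210, Σhalf²=0.044100
  +B: nom +30.300 → Σnom=45.300; wc +0.060/-0.060 → slack +0.270/-0.270; half-tol=0.060, Σhalf²=0.047700
  +C: nom +12.800 → Σnom=58.100; wc +0.230/-0.190 → slack +0.500/-0.460; half-tol=0.210, Σhalf²=0.091800
  -D: nom -34.300 → Σnom=23.800; wc +0.320/-0.160 → slack +0.820/-0.620; half-tol=0.240, Σhalf²=0.149400
  +E: nom +17.300 → Σnom=41.100; wc +0.416/-0.399 → slack +1.236/-1.019; half-tol=0.407, Σhalf²=0.315456
  +F: nom +49.530 → Σnom=90.630; wc +0.480/-0.270 → slack +1.716/-1.289; half-tol=0.375, Σhalf²=0.456081
  -G: nom -3.400 → Σnom=87.230; wc +0.330/-0.330 → slack +2.046/-1.619; half-tol=0.330, Σhalf²=0.564981
  -H: nom -36.800 → Σnom=50.430; wc +0.218/-0.370 → slack +2.264/-1.989; half-tol=0.294, Σhalf²=0.651417
  +I: nom +20.300 → Σnom=70.730; wc +0.460/-0.450 → slack +2.724/-2.439; half-tol=0.455, Σhalf²=0.858442
Nominal = 70.730. Worst-case = [70.730 - 2.439, 70.730 + 2.724] = [68.291, 73.454]. RSS = √0.858442 = 0.927.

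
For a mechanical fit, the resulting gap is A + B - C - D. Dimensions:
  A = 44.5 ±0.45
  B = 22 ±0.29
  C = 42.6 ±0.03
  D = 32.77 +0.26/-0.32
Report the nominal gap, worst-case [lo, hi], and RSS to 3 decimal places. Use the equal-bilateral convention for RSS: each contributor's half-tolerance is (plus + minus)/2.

nominal=-8.870 wc=[-9.900,-7.780] rss=0.610

Stack each dimension's contribution:
  +A: nom +44.500 → Σnom=44.500; wc +0.450/-0.450 → slack +0.450/-0.450; half-tol=0.450, Σhalf²=0.202500
  +B: nom +22.000 → Σnom=66.500; wc +0.290/-0.290 → slack +0.740/-0.740; half-tol=0.290, Σhalf²=0.286600
  -C: nom -42.600 → Σnom=23.900; wc +0.030/-0.030 → slack +0.770/-0.770; half-tol=0.030, Σhalf²=0.287500
  -D: nom -32.770 → Σnom=-8.870; wc +0.320/-0.260 → slack +1.090/-1.030; half-tol=0.290, Σhalf²=0.371600
Nominal = -8.870. Worst-case = [-8.870 - 1.030, -8.870 + 1.090] = [-9.900, -7.780]. RSS = √0.371600 = 0.610.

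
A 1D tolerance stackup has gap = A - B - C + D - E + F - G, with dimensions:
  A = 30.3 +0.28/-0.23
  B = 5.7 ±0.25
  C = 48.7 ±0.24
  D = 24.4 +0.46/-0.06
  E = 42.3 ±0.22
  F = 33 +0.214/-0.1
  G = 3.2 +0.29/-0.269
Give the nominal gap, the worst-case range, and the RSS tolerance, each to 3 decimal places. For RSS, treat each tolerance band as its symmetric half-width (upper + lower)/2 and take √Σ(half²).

nominal=-12.200 wc=[-13.590,-10.267] rss=0.636

Stack each dimension's contribution:
  +A: nom +30.300 → Σnom=30.300; wc +0.280/-0.230 → slack +0.280/-0.230; half-tol=0.255, Σhalf²=0.065025
  -B: nom -5.700 → Σnom=24.600; wc +0.250/-0.250 → slack +0.530/-0.480; half-tol=0.250, Σhalf²=0.127525
  -C: nom -48.700 → Σnom=-24.100; wc +0.240/-0.240 → slack +0.770/-0.720; half-tol=0.240, Σhalf²=0.185125
  +D: nom +24.400 → Σnom=0.300; wc +0.460/-0.060 → slack +1.230/-0.780; half-tol=0.260, Σhalf²=0.252725
  -E: nom -42.300 → Σnom=-42.000; wc +0.220/-0.220 → slack +1.450/-1.000; half-tol=0.220, Σhalf²=0.301125
  +F: nom +33.000 → Σnom=-9.000; wc +0.214/-0.100 → slack +1.664/-1.100; half-tol=0.157, Σhalf²=0.325774
  -G: nom -3.200 → Σnom=-12.200; wc +0.269/-0.290 → slack +1.933/-1.390; half-tol=0.279, Σhalf²=0.403894
Nominal = -12.200. Worst-case = [-12.200 - 1.390, -12.200 + 1.933] = [-13.590, -10.267]. RSS = √0.403894 = 0.636.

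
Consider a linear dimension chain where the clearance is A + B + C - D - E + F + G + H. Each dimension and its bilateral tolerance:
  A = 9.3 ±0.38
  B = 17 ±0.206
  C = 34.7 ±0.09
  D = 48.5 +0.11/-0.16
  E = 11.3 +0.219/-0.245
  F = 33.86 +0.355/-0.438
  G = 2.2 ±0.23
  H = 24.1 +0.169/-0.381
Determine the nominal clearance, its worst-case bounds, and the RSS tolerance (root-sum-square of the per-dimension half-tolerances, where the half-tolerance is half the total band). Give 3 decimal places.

nominal=61.360 wc=[59.306,63.195] rss=0.743

Stack each dimension's contribution:
  +A: nom +9.300 → Σnom=9.300; wc +0.380/-0.380 → slack +0.380/-0.380; half-tol=0.380, Σhalf²=0.144400
  +B: nom +17.000 → Σnom=26.300; wc +0.206/-0.206 → slack +0.586/-0.586; half-tol=0.206, Σhalf²=0.186836
  +C: nom +34.700 → Σnom=61.000; wc +0.090/-0.090 → slack +0.676/-0.676; half-tol=0.090, Σhalf²=0.194936
  -D: nom -48.500 → Σnom=12.500; wc +0.160/-0.110 → slack +0.836/-0.786; half-tol=0.135, Σhalf²=0.213161
  -E: nom -11.300 → Σnom=1.200; wc +0.245/-0.219 → slack +1.081/-1.005; half-tol=0.232, Σhalf²=0.266985
  +F: nom +33.860 → Σnom=35.060; wc +0.355/-0.438 → slack +1.436/-1.443; half-tol=0.396, Σhalf²=0.424197
  +G: nom +2.200 → Σnom=37.260; wc +0.230/-0.230 → slack +1.666/-1.673; half-tol=0.230, Σhalf²=0.477097
  +H: nom +24.100 → Σnom=61.360; wc +0.169/-0.381 → slack +1.835/-2.054; half-tol=0.275, Σhalf²=0.552722
Nominal = 61.360. Worst-case = [61.360 - 2.054, 61.360 + 1.835] = [59.306, 63.195]. RSS = √0.552722 = 0.743.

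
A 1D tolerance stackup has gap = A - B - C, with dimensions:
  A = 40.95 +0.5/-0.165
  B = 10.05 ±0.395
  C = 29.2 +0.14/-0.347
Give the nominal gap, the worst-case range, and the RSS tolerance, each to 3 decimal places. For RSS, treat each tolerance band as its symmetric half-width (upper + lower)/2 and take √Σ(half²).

nominal=1.700 wc=[1.000,2.942] rss=0.571

Stack each dimension's contribution:
  +A: nom +40.950 → Σnom=40.950; wc +0.500/-0.165 → slack +0.500/-0.165; half-tol=0.333, Σhalf²=0.110556
  -B: nom -10.050 → Σnom=30.900; wc +0.395/-0.395 → slack +0.895/-0.560; half-tol=0.395, Σhalf²=0.266581
  -C: nom -29.200 → Σnom=1.700; wc +0.347/-0.140 → slack +1.242/-0.700; half-tol=0.243, Σhalf²=0.325874
Nominal = 1.700. Worst-case = [1.700 - 0.700, 1.700 + 1.242] = [1.000, 2.942]. RSS = √0.325874 = 0.571.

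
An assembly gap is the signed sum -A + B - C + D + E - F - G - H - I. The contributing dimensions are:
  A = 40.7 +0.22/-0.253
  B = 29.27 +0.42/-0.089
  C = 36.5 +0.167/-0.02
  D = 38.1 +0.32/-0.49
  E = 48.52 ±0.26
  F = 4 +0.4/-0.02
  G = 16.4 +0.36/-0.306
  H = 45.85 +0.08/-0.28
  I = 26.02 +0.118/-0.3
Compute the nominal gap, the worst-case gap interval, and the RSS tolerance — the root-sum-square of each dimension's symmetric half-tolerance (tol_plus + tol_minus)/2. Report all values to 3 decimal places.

Stack each dimension's contribution:
  -A: nom -40.700 → Σnom=-40.700; wc +0.253/-0.220 → slack +0.253/-0.220; half-tol=0.236, Σhalf²=0.055932
  +B: nom +29.270 → Σnom=-11.430; wc +0.420/-0.089 → slack +0.673/-0.309; half-tol=0.255, Σhalf²=0.120702
  -C: nom -36.500 → Σnom=-47.930; wc +0.020/-0.167 → slack +0.693/-0.476; half-tol=0.093, Σhalf²=0.129445
  +D: nom +38.100 → Σnom=-9.830; wc +0.320/-0.490 → slack +1.013/-0.966; half-tol=0.405, Σhalf²=0.293470
  +E: nom +48.520 → Σnom=38.690; wc +0.260/-0.260 → slack +1.273/-1.226; half-tol=0.260, Σhalf²=0.361070
  -F: nom -4.000 → Σnom=34.690; wc +0.020/-0.400 → slack +1.293/-1.626; half-tol=0.210, Σhalf²=0.405170
  -G: nom -16.400 → Σnom=18.290; wc +0.306/-0.360 → slack +1.599/-1.986; half-tol=0.333, Σhalf²=0.516059
  -H: nom -45.850 → Σnom=-27.560; wc +0.280/-0.080 → slack +1.879/-2.066; half-tol=0.180, Σhalf²=0.548459
  -I: nom -26.020 → Σnom=-53.580; wc +0.300/-0.118 → slack +2.179/-2.184; half-tol=0.209, Σhalf²=0.592140
Nominal = -53.580. Worst-case = [-53.580 - 2.184, -53.580 + 2.179] = [-55.764, -51.401]. RSS = √0.592140 = 0.770.

nominal=-53.580 wc=[-55.764,-51.401] rss=0.770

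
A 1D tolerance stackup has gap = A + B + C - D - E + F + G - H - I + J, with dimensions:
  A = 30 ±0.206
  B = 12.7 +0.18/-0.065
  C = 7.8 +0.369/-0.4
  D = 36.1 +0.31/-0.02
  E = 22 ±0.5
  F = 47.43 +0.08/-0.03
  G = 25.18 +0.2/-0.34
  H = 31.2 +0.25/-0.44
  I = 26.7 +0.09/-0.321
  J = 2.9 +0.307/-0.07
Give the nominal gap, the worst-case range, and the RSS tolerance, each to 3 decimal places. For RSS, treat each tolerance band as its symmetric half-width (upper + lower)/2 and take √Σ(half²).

Stack each dimension's contribution:
  +A: nom +30.000 → Σnom=30.000; wc +0.206/-0.206 → slack +0.206/-0.206; half-tol=0.206, Σhalf²=0.042436
  +B: nom +12.700 → Σnom=42.700; wc +0.180/-0.065 → slack +0.386/-0.271; half-tol=0.122, Σhalf²=0.057442
  +C: nom +7.800 → Σnom=50.500; wc +0.369/-0.400 → slack +0.755/-0.671; half-tol=0.385, Σhalf²=0.205283
  -D: nom -36.100 → Σnom=14.400; wc +0.020/-0.310 → slack +0.775/-0.981; half-tol=0.165, Σhalf²=0.232508
  -E: nom -22.000 → Σnom=-7.600; wc +0.500/-0.500 → slack +1.275/-1.481; half-tol=0.500, Σhalf²=0.482507
  +F: nom +47.430 → Σnom=39.830; wc +0.080/-0.030 → slack +1.355/-1.511; half-tol=0.055, Σhalf²=0.485532
  +G: nom +25.180 → Σnom=65.010; wc +0.200/-0.340 → slack +1.555/-1.851; half-tol=0.270, Σhalf²=0.558432
  -H: nom -31.200 → Σnom=33.810; wc +0.440/-0.250 → slack +1.995/-2.101; half-tol=0.345, Σhalf²=0.677457
  -I: nom -26.700 → Σnom=7.110; wc +0.321/-0.090 → slack +2.316/-2.191; half-tol=0.206, Σhalf²=0.719688
  +J: nom +2.900 → Σnom=10.010; wc +0.307/-0.070 → slack +2.623/-2.261; half-tol=0.189, Σhalf²=0.755220
Nominal = 10.010. Worst-case = [10.010 - 2.261, 10.010 + 2.623] = [7.749, 12.633]. RSS = √0.755220 = 0.869.

nominal=10.010 wc=[7.749,12.633] rss=0.869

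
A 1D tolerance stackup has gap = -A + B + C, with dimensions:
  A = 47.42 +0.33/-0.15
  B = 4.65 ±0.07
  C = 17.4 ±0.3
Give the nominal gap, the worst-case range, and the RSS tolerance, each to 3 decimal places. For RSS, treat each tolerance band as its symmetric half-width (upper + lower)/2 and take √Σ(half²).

Stack each dimension's contribution:
  -A: nom -47.420 → Σnom=-47.420; wc +0.150/-0.330 → slack +0.150/-0.330; half-tol=0.240, Σhalf²=0.057600
  +B: nom +4.650 → Σnom=-42.770; wc +0.070/-0.070 → slack +0.220/-0.400; half-tol=0.070, Σhalf²=0.062500
  +C: nom +17.400 → Σnom=-25.370; wc +0.300/-0.300 → slack +0.520/-0.700; half-tol=0.300, Σhalf²=0.152500
Nominal = -25.370. Worst-case = [-25.370 - 0.700, -25.370 + 0.520] = [-26.070, -24.850]. RSS = √0.152500 = 0.391.

nominal=-25.370 wc=[-26.070,-24.850] rss=0.391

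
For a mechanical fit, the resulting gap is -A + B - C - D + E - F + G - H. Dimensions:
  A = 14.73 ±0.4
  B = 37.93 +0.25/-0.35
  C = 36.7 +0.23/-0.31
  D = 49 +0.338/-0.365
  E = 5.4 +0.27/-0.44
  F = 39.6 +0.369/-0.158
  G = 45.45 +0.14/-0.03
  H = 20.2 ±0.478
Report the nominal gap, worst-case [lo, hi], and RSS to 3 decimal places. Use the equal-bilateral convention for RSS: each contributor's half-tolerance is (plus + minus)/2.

Stack each dimension's contribution:
  -A: nom -14.730 → Σnom=-14.730; wc +0.400/-0.400 → slack +0.400/-0.400; half-tol=0.400, Σhalf²=0.160000
  +B: nom +37.930 → Σnom=23.200; wc +0.250/-0.350 → slack +0.650/-0.750; half-tol=0.300, Σhalf²=0.250000
  -C: nom -36.700 → Σnom=-13.500; wc +0.310/-0.230 → slack +0.960/-0.980; half-tol=0.270, Σhalf²=0.322900
  -D: nom -49.000 → Σnom=-62.500; wc +0.365/-0.338 → slack +1.325/-1.318; half-tol=0.352, Σhalf²=0.446452
  +E: nom +5.400 → Σnom=-57.100; wc +0.270/-0.440 → slack +1.595/-1.758; half-tol=0.355, Σhalf²=0.572477
  -F: nom -39.600 → Σnom=-96.700; wc +0.158/-0.369 → slack +1.753/-2.127; half-tol=0.264, Σhalf²=0.641910
  +G: nom +45.450 → Σnom=-51.250; wc +0.140/-0.030 → slack +1.893/-2.157; half-tol=0.085, Σhalf²=0.649135
  -H: nom -20.200 → Σnom=-71.450; wc +0.478/-0.478 → slack +2.371/-2.635; half-tol=0.478, Σhalf²=0.877619
Nominal = -71.450. Worst-case = [-71.450 - 2.635, -71.450 + 2.371] = [-74.085, -69.079]. RSS = √0.877619 = 0.937.

nominal=-71.450 wc=[-74.085,-69.079] rss=0.937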